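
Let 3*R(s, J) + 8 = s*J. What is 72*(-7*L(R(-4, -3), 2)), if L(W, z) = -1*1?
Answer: 504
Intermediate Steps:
R(s, J) = -8/3 + J*s/3 (R(s, J) = -8/3 + (s*J)/3 = -8/3 + (J*s)/3 = -8/3 + J*s/3)
L(W, z) = -1
72*(-7*L(R(-4, -3), 2)) = 72*(-7*(-1)) = 72*7 = 504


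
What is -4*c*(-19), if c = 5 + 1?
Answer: 456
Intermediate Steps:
c = 6
-4*c*(-19) = -4*6*(-19) = -24*(-19) = 456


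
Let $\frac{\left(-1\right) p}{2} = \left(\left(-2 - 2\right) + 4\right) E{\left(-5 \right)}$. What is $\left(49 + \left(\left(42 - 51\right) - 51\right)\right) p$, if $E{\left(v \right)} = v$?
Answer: $0$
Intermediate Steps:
$p = 0$ ($p = - 2 \left(\left(-2 - 2\right) + 4\right) \left(-5\right) = - 2 \left(-4 + 4\right) \left(-5\right) = - 2 \cdot 0 \left(-5\right) = \left(-2\right) 0 = 0$)
$\left(49 + \left(\left(42 - 51\right) - 51\right)\right) p = \left(49 + \left(\left(42 - 51\right) - 51\right)\right) 0 = \left(49 - 60\right) 0 = \left(-11\right) 0 = 0$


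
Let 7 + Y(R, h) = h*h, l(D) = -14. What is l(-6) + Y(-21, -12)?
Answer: 123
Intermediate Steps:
Y(R, h) = -7 + h² (Y(R, h) = -7 + h*h = -7 + h²)
l(-6) + Y(-21, -12) = -14 + (-7 + (-12)²) = -14 + (-7 + 144) = -14 + 137 = 123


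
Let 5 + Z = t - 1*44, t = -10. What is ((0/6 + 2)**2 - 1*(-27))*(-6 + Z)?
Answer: -2015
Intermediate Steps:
Z = -59 (Z = -5 + (-10 - 1*44) = -5 + (-10 - 44) = -5 - 54 = -59)
((0/6 + 2)**2 - 1*(-27))*(-6 + Z) = ((0/6 + 2)**2 - 1*(-27))*(-6 - 59) = ((0*(1/6) + 2)**2 + 27)*(-65) = ((0 + 2)**2 + 27)*(-65) = (2**2 + 27)*(-65) = (4 + 27)*(-65) = 31*(-65) = -2015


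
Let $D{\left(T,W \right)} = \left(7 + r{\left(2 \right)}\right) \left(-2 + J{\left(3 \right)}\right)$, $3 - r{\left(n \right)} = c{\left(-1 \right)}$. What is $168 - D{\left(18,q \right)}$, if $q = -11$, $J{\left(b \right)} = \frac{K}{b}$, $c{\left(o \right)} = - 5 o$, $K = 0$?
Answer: $178$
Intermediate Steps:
$r{\left(n \right)} = -2$ ($r{\left(n \right)} = 3 - \left(-5\right) \left(-1\right) = 3 - 5 = -2$)
$J{\left(b \right)} = 0$ ($J{\left(b \right)} = \frac{0}{b} = 0$)
$D{\left(T,W \right)} = -10$ ($D{\left(T,W \right)} = \left(7 - 2\right) \left(-2 + 0\right) = 5 \left(-2\right) = -10$)
$168 - D{\left(18,q \right)} = 168 - -10 = 168 + 10 = 178$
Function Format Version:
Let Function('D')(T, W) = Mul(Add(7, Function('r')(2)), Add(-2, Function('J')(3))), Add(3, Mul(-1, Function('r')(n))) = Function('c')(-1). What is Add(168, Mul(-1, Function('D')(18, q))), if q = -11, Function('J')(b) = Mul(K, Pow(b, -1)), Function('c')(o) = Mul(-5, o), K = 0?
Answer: 178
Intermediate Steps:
Function('r')(n) = -2 (Function('r')(n) = Add(3, Mul(-1, Mul(-5, -1))) = Add(3, Mul(-1, 5)) = Add(3, -5) = -2)
Function('J')(b) = 0 (Function('J')(b) = Mul(0, Pow(b, -1)) = 0)
Function('D')(T, W) = -10 (Function('D')(T, W) = Mul(Add(7, -2), Add(-2, 0)) = Mul(5, -2) = -10)
Add(168, Mul(-1, Function('D')(18, q))) = Add(168, Mul(-1, -10)) = Add(168, 10) = 178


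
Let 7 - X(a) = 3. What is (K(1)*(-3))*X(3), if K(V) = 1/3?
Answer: -4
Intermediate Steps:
X(a) = 4 (X(a) = 7 - 1*3 = 7 - 3 = 4)
K(V) = 1/3
(K(1)*(-3))*X(3) = ((1/3)*(-3))*4 = -1*4 = -4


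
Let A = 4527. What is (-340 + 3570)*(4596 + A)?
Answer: 29467290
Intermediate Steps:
(-340 + 3570)*(4596 + A) = (-340 + 3570)*(4596 + 4527) = 3230*9123 = 29467290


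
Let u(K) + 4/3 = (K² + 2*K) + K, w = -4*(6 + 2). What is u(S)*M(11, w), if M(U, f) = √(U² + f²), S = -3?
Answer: -4*√1145/3 ≈ -45.117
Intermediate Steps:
w = -32 (w = -4*8 = -32)
u(K) = -4/3 + K² + 3*K (u(K) = -4/3 + ((K² + 2*K) + K) = -4/3 + (K² + 3*K) = -4/3 + K² + 3*K)
u(S)*M(11, w) = (-4/3 + (-3)² + 3*(-3))*√(11² + (-32)²) = (-4/3 + 9 - 9)*√(121 + 1024) = -4*√1145/3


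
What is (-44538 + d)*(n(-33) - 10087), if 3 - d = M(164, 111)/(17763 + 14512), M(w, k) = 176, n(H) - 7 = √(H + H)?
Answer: 2897732478816/6455 - 1437367301*I*√66/32275 ≈ 4.4891e+8 - 3.618e+5*I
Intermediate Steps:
n(H) = 7 + √2*√H (n(H) = 7 + √(H + H) = 7 + √(2*H) = 7 + √2*√H)
d = 96649/32275 (d = 3 - 176/(17763 + 14512) = 3 - 176/32275 = 96649/32275 ≈ 2.9945)
(-44538 + d)*(n(-33) - 10087) = (-44538 + 96649/32275)*((7 + √2*√(-33)) - 10087) = -1437367301*((7 + √2*(I*√33)) - 10087)/32275 = -1437367301*((7 + I*√66) - 10087)/32275 = -1437367301*(-10080 + I*√66)/32275 = 2897732478816/6455 - 1437367301*I*√66/32275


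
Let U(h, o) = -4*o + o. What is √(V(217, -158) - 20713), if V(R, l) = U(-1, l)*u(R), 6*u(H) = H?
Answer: I*√3570 ≈ 59.749*I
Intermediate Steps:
u(H) = H/6
U(h, o) = -3*o
V(R, l) = -R*l/2 (V(R, l) = (-3*l)*(R/6) = -R*l/2)
√(V(217, -158) - 20713) = √(-½*217*(-158) - 20713) = √(17143 - 20713) = √(-3570) = I*√3570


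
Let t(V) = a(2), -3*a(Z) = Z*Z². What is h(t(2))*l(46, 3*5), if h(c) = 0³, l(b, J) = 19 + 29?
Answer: 0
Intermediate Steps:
l(b, J) = 48
a(Z) = -Z³/3 (a(Z) = -Z*Z²/3 = -Z³/3)
t(V) = -8/3 (t(V) = -⅓*2³ = -⅓*8 = -8/3)
h(c) = 0
h(t(2))*l(46, 3*5) = 0*48 = 0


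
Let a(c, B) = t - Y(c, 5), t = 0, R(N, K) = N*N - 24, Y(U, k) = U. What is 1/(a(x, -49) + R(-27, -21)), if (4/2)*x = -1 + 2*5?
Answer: 2/1401 ≈ 0.0014276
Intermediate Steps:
R(N, K) = -24 + N**2 (R(N, K) = N**2 - 24 = -24 + N**2)
x = 9/2 (x = (-1 + 2*5)/2 = (-1 + 10)/2 = (1/2)*9 = 9/2 ≈ 4.5000)
a(c, B) = -c (a(c, B) = 0 - c = -c)
1/(a(x, -49) + R(-27, -21)) = 1/(-1*9/2 + (-24 + (-27)**2)) = 1/(-9/2 + (-24 + 729)) = 1/(-9/2 + 705) = 1/(1401/2) = 2/1401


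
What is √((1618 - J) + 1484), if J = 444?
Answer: √2658 ≈ 51.556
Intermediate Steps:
√((1618 - J) + 1484) = √((1618 - 1*444) + 1484) = √((1618 - 444) + 1484) = √(1174 + 1484) = √2658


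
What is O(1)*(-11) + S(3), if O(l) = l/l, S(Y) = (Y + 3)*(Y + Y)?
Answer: 25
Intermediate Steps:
S(Y) = 2*Y*(3 + Y) (S(Y) = (3 + Y)*(2*Y) = 2*Y*(3 + Y))
O(l) = 1
O(1)*(-11) + S(3) = 1*(-11) + 2*3*(3 + 3) = -11 + 2*3*6 = -11 + 36 = 25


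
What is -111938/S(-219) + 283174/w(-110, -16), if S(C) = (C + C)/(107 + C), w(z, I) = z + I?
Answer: -141974939/4599 ≈ -30871.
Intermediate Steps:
w(z, I) = I + z
S(C) = 2*C/(107 + C) (S(C) = (2*C)/(107 + C) = 2*C/(107 + C))
-111938/S(-219) + 283174/w(-110, -16) = -111938/(2*(-219)/(107 - 219)) + 283174/(-16 - 110) = -111938/(2*(-219)/(-112)) + 283174/(-126) = -111938/(2*(-219)*(-1/112)) + 283174*(-1/126) = -111938/219/56 - 141587/63 = -111938*56/219 - 141587/63 = -6268528/219 - 141587/63 = -141974939/4599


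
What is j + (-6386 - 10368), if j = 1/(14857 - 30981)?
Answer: -270141497/16124 ≈ -16754.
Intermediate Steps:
j = -1/16124 (j = 1/(-16124) = -1/16124 ≈ -6.2019e-5)
j + (-6386 - 10368) = -1/16124 + (-6386 - 10368) = -1/16124 - 16754 = -270141497/16124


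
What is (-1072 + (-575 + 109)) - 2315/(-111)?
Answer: -168403/111 ≈ -1517.1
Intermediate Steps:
(-1072 + (-575 + 109)) - 2315/(-111) = (-1072 - 466) - 2315*(-1/111) = -1538 + 2315/111 = -168403/111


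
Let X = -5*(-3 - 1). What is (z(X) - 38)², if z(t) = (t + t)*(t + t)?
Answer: 2439844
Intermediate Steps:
X = 20 (X = -5*(-4) = 20)
z(t) = 4*t² (z(t) = (2*t)*(2*t) = 4*t²)
(z(X) - 38)² = (4*20² - 38)² = (4*400 - 38)² = (1600 - 38)² = 1562² = 2439844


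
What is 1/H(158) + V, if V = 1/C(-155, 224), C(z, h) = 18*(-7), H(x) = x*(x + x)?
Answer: -24901/3145464 ≈ -0.0079165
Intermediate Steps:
H(x) = 2*x² (H(x) = x*(2*x) = 2*x²)
C(z, h) = -126
V = -1/126 (V = 1/(-126) = -1/126 ≈ -0.0079365)
1/H(158) + V = 1/(2*158²) - 1/126 = 1/(2*24964) - 1/126 = 1/49928 - 1/126 = -24901/3145464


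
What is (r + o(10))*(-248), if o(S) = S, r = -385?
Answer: 93000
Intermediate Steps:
(r + o(10))*(-248) = (-385 + 10)*(-248) = -375*(-248) = 93000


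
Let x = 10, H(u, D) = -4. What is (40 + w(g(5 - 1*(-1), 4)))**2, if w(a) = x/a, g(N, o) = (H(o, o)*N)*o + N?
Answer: 128881/81 ≈ 1591.1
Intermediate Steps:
g(N, o) = N - 4*N*o (g(N, o) = (-4*N)*o + N = -4*N*o + N = N - 4*N*o)
w(a) = 10/a
(40 + w(g(5 - 1*(-1), 4)))**2 = (40 + 10/(((5 - 1*(-1))*(1 - 4*4))))**2 = (40 + 10/(((5 + 1)*(1 - 16))))**2 = (40 + 10/((6*(-15))))**2 = (40 + 10/(-90))**2 = (40 + 10*(-1/90))**2 = (40 - 1/9)**2 = (359/9)**2 = 128881/81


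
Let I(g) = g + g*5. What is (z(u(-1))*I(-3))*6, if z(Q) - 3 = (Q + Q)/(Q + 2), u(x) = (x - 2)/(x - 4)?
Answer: -4860/13 ≈ -373.85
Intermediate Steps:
u(x) = (-2 + x)/(-4 + x)
I(g) = 6*g (I(g) = g + 5*g = 6*g)
z(Q) = 3 + 2*Q/(2 + Q) (z(Q) = 3 + (Q + Q)/(Q + 2) = 3 + (2*Q)/(2 + Q) = 3 + 2*Q/(2 + Q))
(z(u(-1))*I(-3))*6 = (((6 + 5*((-2 - 1)/(-4 - 1)))/(2 + (-2 - 1)/(-4 - 1)))*(6*(-3)))*6 = (((6 + 5*(-3/(-5)))/(2 - 3/(-5)))*(-18))*6 = (((6 + 5*(-1/5*(-3)))/(2 - 1/5*(-3)))*(-18))*6 = (((6 + 5*(3/5))/(2 + 3/5))*(-18))*6 = (((6 + 3)/(13/5))*(-18))*6 = (((5/13)*9)*(-18))*6 = ((45/13)*(-18))*6 = -810/13*6 = -4860/13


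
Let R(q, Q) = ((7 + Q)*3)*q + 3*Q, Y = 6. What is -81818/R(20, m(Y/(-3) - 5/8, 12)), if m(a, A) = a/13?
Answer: -8509072/42357 ≈ -200.89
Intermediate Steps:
m(a, A) = a/13 (m(a, A) = a*(1/13) = a/13)
R(q, Q) = 3*Q + q*(21 + 3*Q) (R(q, Q) = (21 + 3*Q)*q + 3*Q = q*(21 + 3*Q) + 3*Q = 3*Q + q*(21 + 3*Q))
-81818/R(20, m(Y/(-3) - 5/8, 12)) = -81818/(3*((6/(-3) - 5/8)/13) + 21*20 + 3*((6/(-3) - 5/8)/13)*20) = -81818/(3*((6*(-1/3) - 5*1/8)/13) + 420 + 3*((6*(-1/3) - 5*1/8)/13)*20) = -81818/(3*((-2 - 5/8)/13) + 420 + 3*((-2 - 5/8)/13)*20) = -81818/(3*((1/13)*(-21/8)) + 420 + 3*((1/13)*(-21/8))*20) = -81818/(3*(-21/104) + 420 + 3*(-21/104)*20) = -81818/(-63/104 + 420 - 315/26) = -81818/42357/104 = -81818*104/42357 = -8509072/42357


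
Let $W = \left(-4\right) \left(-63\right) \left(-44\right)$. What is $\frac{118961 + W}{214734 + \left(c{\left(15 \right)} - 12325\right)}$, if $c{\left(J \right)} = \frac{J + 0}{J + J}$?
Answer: $\frac{215746}{404819} \approx 0.53294$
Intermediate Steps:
$W = -11088$ ($W = 252 \left(-44\right) = -11088$)
$c{\left(J \right)} = \frac{1}{2}$ ($c{\left(J \right)} = \frac{J}{2 J} = J \frac{1}{2 J} = \frac{1}{2}$)
$\frac{118961 + W}{214734 + \left(c{\left(15 \right)} - 12325\right)} = \frac{118961 - 11088}{214734 + \left(\frac{1}{2} - 12325\right)} = \frac{107873}{214734 + \left(\frac{1}{2} - 12325\right)} = \frac{107873}{214734 - \frac{24649}{2}} = \frac{107873}{\frac{404819}{2}} = 107873 \cdot \frac{2}{404819} = \frac{215746}{404819}$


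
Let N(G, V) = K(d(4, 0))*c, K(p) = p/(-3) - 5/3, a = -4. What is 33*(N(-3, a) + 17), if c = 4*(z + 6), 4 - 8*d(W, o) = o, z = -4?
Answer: 77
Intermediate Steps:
d(W, o) = ½ - o/8
K(p) = -5/3 - p/3 (K(p) = p*(-⅓) - 5*⅓ = -p/3 - 5/3 = -5/3 - p/3)
c = 8 (c = 4*(-4 + 6) = 4*2 = 8)
N(G, V) = -44/3 (N(G, V) = (-5/3 - (½ - ⅛*0)/3)*8 = (-5/3 - (½ + 0)/3)*8 = (-5/3 - ⅓*½)*8 = (-5/3 - ⅙)*8 = -11/6*8 = -44/3)
33*(N(-3, a) + 17) = 33*(-44/3 + 17) = 33*(7/3) = 77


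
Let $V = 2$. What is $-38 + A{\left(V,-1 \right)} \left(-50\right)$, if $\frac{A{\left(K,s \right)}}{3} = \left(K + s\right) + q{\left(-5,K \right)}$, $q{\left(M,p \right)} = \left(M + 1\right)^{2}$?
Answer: $-2588$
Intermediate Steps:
$q{\left(M,p \right)} = \left(1 + M\right)^{2}$
$A{\left(K,s \right)} = 48 + 3 K + 3 s$ ($A{\left(K,s \right)} = 3 \left(\left(K + s\right) + \left(1 - 5\right)^{2}\right) = 3 \left(\left(K + s\right) + \left(-4\right)^{2}\right) = 3 \left(\left(K + s\right) + 16\right) = 3 \left(16 + K + s\right) = 48 + 3 K + 3 s$)
$-38 + A{\left(V,-1 \right)} \left(-50\right) = -38 + \left(48 + 3 \cdot 2 + 3 \left(-1\right)\right) \left(-50\right) = -38 + \left(48 + 6 - 3\right) \left(-50\right) = -38 + 51 \left(-50\right) = -38 - 2550 = -2588$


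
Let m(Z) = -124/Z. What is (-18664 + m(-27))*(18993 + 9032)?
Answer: -14119107100/27 ≈ -5.2293e+8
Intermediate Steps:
(-18664 + m(-27))*(18993 + 9032) = (-18664 - 124/(-27))*(18993 + 9032) = (-18664 - 124*(-1/27))*28025 = (-18664 + 124/27)*28025 = -503804/27*28025 = -14119107100/27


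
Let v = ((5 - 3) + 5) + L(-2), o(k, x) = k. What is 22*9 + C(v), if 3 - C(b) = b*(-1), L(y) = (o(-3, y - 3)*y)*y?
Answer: 196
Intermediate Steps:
L(y) = -3*y² (L(y) = (-3*y)*y = -3*y²)
v = -5 (v = ((5 - 3) + 5) - 3*(-2)² = (2 + 5) - 3*4 = 7 - 12 = -5)
C(b) = 3 + b (C(b) = 3 - b*(-1) = 3 - (-1)*b = 3 + b)
22*9 + C(v) = 22*9 + (3 - 5) = 198 - 2 = 196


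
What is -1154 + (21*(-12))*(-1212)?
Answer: 304270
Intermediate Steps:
-1154 + (21*(-12))*(-1212) = -1154 - 252*(-1212) = -1154 + 305424 = 304270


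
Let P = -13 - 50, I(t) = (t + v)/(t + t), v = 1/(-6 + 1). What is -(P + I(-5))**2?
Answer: -2439844/625 ≈ -3903.8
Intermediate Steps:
v = -1/5 (v = 1/(-5) = -1/5 ≈ -0.20000)
I(t) = (-1/5 + t)/(2*t) (I(t) = (t - 1/5)/(t + t) = (-1/5 + t)/((2*t)) = (-1/5 + t)*(1/(2*t)) = (-1/5 + t)/(2*t))
P = -63
-(P + I(-5))**2 = -(-63 + (1/10)*(-1 + 5*(-5))/(-5))**2 = -(-63 + (1/10)*(-1/5)*(-1 - 25))**2 = -(-63 + (1/10)*(-1/5)*(-26))**2 = -(-63 + 13/25)**2 = -(-1562/25)**2 = -1*2439844/625 = -2439844/625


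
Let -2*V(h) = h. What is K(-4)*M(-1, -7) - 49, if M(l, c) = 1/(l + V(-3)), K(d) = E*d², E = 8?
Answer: 207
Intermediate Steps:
V(h) = -h/2
K(d) = 8*d²
M(l, c) = 1/(3/2 + l) (M(l, c) = 1/(l - ½*(-3)) = 1/(l + 3/2) = 1/(3/2 + l))
K(-4)*M(-1, -7) - 49 = (8*(-4)²)*(2/(3 + 2*(-1))) - 49 = (8*16)*(2/(3 - 2)) - 49 = 128*(2/1) - 49 = 128*(2*1) - 49 = 128*2 - 49 = 256 - 49 = 207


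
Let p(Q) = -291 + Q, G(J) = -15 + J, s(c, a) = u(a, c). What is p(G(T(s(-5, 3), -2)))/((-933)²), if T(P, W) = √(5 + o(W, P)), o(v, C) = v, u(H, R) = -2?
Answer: -34/96721 + √3/870489 ≈ -0.00034954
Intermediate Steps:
s(c, a) = -2
T(P, W) = √(5 + W)
p(G(T(s(-5, 3), -2)))/((-933)²) = (-291 + (-15 + √(5 - 2)))/((-933)²) = (-291 + (-15 + √3))/870489 = (-306 + √3)*(1/870489) = -34/96721 + √3/870489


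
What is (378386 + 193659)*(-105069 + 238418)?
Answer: 76281628705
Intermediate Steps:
(378386 + 193659)*(-105069 + 238418) = 572045*133349 = 76281628705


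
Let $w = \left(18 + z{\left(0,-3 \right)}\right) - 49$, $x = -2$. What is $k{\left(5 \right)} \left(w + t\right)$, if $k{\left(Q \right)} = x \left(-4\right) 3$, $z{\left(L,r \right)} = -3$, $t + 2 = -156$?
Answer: $-4608$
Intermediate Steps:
$t = -158$ ($t = -2 - 156 = -158$)
$k{\left(Q \right)} = 24$ ($k{\left(Q \right)} = \left(-2\right) \left(-4\right) 3 = 8 \cdot 3 = 24$)
$w = -34$ ($w = \left(18 - 3\right) - 49 = 15 - 49 = -34$)
$k{\left(5 \right)} \left(w + t\right) = 24 \left(-34 - 158\right) = 24 \left(-192\right) = -4608$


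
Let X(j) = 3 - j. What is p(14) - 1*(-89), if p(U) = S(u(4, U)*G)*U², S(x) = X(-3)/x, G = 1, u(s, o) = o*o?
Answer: 95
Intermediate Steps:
u(s, o) = o²
S(x) = 6/x (S(x) = (3 - 1*(-3))/x = (3 + 3)/x = 6/x)
p(U) = 6 (p(U) = (6/((U²*1)))*U² = (6/(U²))*U² = (6/U²)*U² = 6)
p(14) - 1*(-89) = 6 - 1*(-89) = 6 + 89 = 95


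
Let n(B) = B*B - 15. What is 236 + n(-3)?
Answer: 230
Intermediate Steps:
n(B) = -15 + B² (n(B) = B² - 15 = -15 + B²)
236 + n(-3) = 236 + (-15 + (-3)²) = 236 + (-15 + 9) = 236 - 6 = 230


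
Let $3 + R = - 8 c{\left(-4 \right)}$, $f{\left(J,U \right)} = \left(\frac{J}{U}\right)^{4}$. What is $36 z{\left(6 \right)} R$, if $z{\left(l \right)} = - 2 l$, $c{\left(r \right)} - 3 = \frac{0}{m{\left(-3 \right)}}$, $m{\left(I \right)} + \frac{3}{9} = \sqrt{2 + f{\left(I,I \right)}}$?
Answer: $11664$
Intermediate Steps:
$f{\left(J,U \right)} = \frac{J^{4}}{U^{4}}$
$m{\left(I \right)} = - \frac{1}{3} + \sqrt{3}$ ($m{\left(I \right)} = - \frac{1}{3} + \sqrt{2 + \frac{I^{4}}{I^{4}}} = - \frac{1}{3} + \sqrt{2 + 1} = - \frac{1}{3} + \sqrt{3}$)
$c{\left(r \right)} = 3$ ($c{\left(r \right)} = 3 + \frac{0}{- \frac{1}{3} + \sqrt{3}} = 3 + 0 = 3$)
$R = -27$ ($R = -3 - 24 = -27$)
$36 z{\left(6 \right)} R = 36 \left(\left(-2\right) 6\right) \left(-27\right) = 36 \left(-12\right) \left(-27\right) = \left(-432\right) \left(-27\right) = 11664$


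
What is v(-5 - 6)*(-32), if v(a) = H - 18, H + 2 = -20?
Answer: 1280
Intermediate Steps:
H = -22 (H = -2 - 20 = -22)
v(a) = -40 (v(a) = -22 - 18 = -40)
v(-5 - 6)*(-32) = -40*(-32) = 1280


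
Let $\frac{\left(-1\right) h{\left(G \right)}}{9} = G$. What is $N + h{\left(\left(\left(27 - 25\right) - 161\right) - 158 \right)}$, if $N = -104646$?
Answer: $-101793$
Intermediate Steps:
$h{\left(G \right)} = - 9 G$
$N + h{\left(\left(\left(27 - 25\right) - 161\right) - 158 \right)} = -104646 - 9 \left(\left(\left(27 - 25\right) - 161\right) - 158\right) = -104646 - 9 \left(\left(2 - 161\right) - 158\right) = -104646 - 9 \left(-159 - 158\right) = -104646 - -2853 = -104646 + 2853 = -101793$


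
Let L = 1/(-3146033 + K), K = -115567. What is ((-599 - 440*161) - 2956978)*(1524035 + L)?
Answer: -15053632680060823583/3261600 ≈ -4.6154e+12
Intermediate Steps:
L = -1/3261600 (L = 1/(-3146033 - 115567) = 1/(-3261600) = -1/3261600 ≈ -3.0660e-7)
((-599 - 440*161) - 2956978)*(1524035 + L) = ((-599 - 440*161) - 2956978)*(1524035 - 1/3261600) = ((-599 - 70840) - 2956978)*(4970792555999/3261600) = (-71439 - 2956978)*(4970792555999/3261600) = -3028417*4970792555999/3261600 = -15053632680060823583/3261600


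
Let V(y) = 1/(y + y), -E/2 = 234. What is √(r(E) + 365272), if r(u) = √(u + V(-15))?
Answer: √(328744800 + 30*I*√421230)/30 ≈ 604.38 + 0.017898*I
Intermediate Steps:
E = -468 (E = -2*234 = -468)
V(y) = 1/(2*y)
r(u) = √(-1/30 + u) (r(u) = √(u + (½)/(-15)) = √(u + (½)*(-1/15)) = √(u - 1/30) = √(-1/30 + u))
√(r(E) + 365272) = √(√(-30 + 900*(-468))/30 + 365272) = √(√(-30 - 421200)/30 + 365272) = √(√(-421230)/30 + 365272) = √((I*√421230)/30 + 365272) = √(I*√421230/30 + 365272) = √(365272 + I*√421230/30)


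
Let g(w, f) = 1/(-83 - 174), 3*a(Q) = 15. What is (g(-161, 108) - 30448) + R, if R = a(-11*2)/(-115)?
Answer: -179978408/5911 ≈ -30448.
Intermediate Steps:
a(Q) = 5 (a(Q) = (⅓)*15 = 5)
R = -1/23 (R = 5/(-115) = 5*(-1/115) = -1/23 ≈ -0.043478)
g(w, f) = -1/257 (g(w, f) = 1/(-257) = -1/257)
(g(-161, 108) - 30448) + R = (-1/257 - 30448) - 1/23 = -7825137/257 - 1/23 = -179978408/5911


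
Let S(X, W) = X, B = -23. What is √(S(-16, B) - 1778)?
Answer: I*√1794 ≈ 42.356*I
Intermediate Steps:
√(S(-16, B) - 1778) = √(-16 - 1778) = √(-1794) = I*√1794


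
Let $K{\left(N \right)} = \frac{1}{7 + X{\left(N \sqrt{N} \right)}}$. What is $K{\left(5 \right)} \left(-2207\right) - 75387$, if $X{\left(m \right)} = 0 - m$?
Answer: $- \frac{5713963}{76} + \frac{11035 \sqrt{5}}{76} \approx -74859.0$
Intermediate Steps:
$X{\left(m \right)} = - m$
$K{\left(N \right)} = \frac{1}{7 - N^{\frac{3}{2}}}$ ($K{\left(N \right)} = \frac{1}{7 - N \sqrt{N}} = \frac{1}{7 - N^{\frac{3}{2}}}$)
$K{\left(5 \right)} \left(-2207\right) - 75387 = - \frac{1}{-7 + 5^{\frac{3}{2}}} \left(-2207\right) - 75387 = - \frac{1}{-7 + 5 \sqrt{5}} \left(-2207\right) - 75387 = \frac{2207}{-7 + 5 \sqrt{5}} - 75387 = -75387 + \frac{2207}{-7 + 5 \sqrt{5}}$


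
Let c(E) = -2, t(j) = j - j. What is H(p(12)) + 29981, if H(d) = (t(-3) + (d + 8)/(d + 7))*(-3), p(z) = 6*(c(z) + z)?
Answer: 2008523/67 ≈ 29978.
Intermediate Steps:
t(j) = 0
p(z) = -12 + 6*z (p(z) = 6*(-2 + z) = -12 + 6*z)
H(d) = -3*(8 + d)/(7 + d) (H(d) = (0 + (d + 8)/(d + 7))*(-3) = (0 + (8 + d)/(7 + d))*(-3) = ((8 + d)/(7 + d))*(-3) = -3*(8 + d)/(7 + d))
H(p(12)) + 29981 = 3*(-8 - (-12 + 6*12))/(7 + (-12 + 6*12)) + 29981 = 3*(-8 - (-12 + 72))/(7 + (-12 + 72)) + 29981 = 3*(-8 - 1*60)/(7 + 60) + 29981 = 3*(-8 - 60)/67 + 29981 = 3*(1/67)*(-68) + 29981 = -204/67 + 29981 = 2008523/67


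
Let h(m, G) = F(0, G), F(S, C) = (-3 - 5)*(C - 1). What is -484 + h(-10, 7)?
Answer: -532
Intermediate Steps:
F(S, C) = 8 - 8*C (F(S, C) = -8*(-1 + C) = 8 - 8*C)
h(m, G) = 8 - 8*G
-484 + h(-10, 7) = -484 + (8 - 8*7) = -484 + (8 - 56) = -484 - 48 = -532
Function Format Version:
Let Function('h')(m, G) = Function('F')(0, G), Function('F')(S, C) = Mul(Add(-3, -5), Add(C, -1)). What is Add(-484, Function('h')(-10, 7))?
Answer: -532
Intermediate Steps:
Function('F')(S, C) = Add(8, Mul(-8, C)) (Function('F')(S, C) = Mul(-8, Add(-1, C)) = Add(8, Mul(-8, C)))
Function('h')(m, G) = Add(8, Mul(-8, G))
Add(-484, Function('h')(-10, 7)) = Add(-484, Add(8, Mul(-8, 7))) = Add(-484, Add(8, -56)) = Add(-484, -48) = -532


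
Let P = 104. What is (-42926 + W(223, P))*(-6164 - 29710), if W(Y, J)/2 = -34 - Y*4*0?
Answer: 1542366756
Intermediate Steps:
W(Y, J) = -68 (W(Y, J) = 2*(-34 - Y*4*0) = 2*(-34 - 4*Y*0) = 2*(-34 - 1*0) = 2*(-34 + 0) = 2*(-34) = -68)
(-42926 + W(223, P))*(-6164 - 29710) = (-42926 - 68)*(-6164 - 29710) = -42994*(-35874) = 1542366756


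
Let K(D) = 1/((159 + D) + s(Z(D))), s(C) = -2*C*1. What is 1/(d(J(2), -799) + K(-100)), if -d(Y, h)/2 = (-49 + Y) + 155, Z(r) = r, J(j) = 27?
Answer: -259/68893 ≈ -0.0037595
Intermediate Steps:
s(C) = -2*C
K(D) = 1/(159 - D) (K(D) = 1/((159 + D) - 2*D) = 1/(159 - D))
d(Y, h) = -212 - 2*Y (d(Y, h) = -2*((-49 + Y) + 155) = -2*(106 + Y) = -212 - 2*Y)
1/(d(J(2), -799) + K(-100)) = 1/((-212 - 2*27) + 1/(159 - 1*(-100))) = 1/((-212 - 54) + 1/(159 + 100)) = 1/(-266 + 1/259) = 1/(-68893/259) = -259/68893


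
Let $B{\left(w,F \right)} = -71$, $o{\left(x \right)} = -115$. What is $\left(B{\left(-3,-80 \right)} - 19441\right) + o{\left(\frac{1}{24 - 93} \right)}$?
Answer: $-19627$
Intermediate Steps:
$\left(B{\left(-3,-80 \right)} - 19441\right) + o{\left(\frac{1}{24 - 93} \right)} = \left(-71 - 19441\right) - 115 = -19512 - 115 = -19627$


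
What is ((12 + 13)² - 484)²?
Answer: 19881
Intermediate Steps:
((12 + 13)² - 484)² = (25² - 484)² = (625 - 484)² = 141² = 19881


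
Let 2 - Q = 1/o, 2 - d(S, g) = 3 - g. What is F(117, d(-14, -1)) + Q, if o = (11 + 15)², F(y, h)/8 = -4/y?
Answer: 10495/6084 ≈ 1.7250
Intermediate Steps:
d(S, g) = -1 + g (d(S, g) = 2 - (3 - g) = 2 + (-3 + g) = -1 + g)
F(y, h) = -32/y (F(y, h) = 8*(-4/y) = -32/y)
o = 676 (o = 26² = 676)
Q = 1351/676 (Q = 2 - 1/676 = 1351/676 ≈ 1.9985)
F(117, d(-14, -1)) + Q = -32/117 + 1351/676 = 10495/6084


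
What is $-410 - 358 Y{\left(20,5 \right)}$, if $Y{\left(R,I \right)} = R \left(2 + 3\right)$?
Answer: $-36210$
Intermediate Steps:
$Y{\left(R,I \right)} = 5 R$ ($Y{\left(R,I \right)} = R 5 = 5 R$)
$-410 - 358 Y{\left(20,5 \right)} = -410 - 358 \cdot 5 \cdot 20 = -410 - 35800 = -36210$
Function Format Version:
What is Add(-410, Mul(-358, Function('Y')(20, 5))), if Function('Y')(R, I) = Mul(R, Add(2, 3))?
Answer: -36210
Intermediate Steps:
Function('Y')(R, I) = Mul(5, R) (Function('Y')(R, I) = Mul(R, 5) = Mul(5, R))
Add(-410, Mul(-358, Function('Y')(20, 5))) = Add(-410, Mul(-358, Mul(5, 20))) = Add(-410, Mul(-358, 100)) = Add(-410, -35800) = -36210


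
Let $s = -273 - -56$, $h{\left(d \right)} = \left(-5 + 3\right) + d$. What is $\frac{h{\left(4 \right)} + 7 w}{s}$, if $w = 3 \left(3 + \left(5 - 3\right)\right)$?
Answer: $- \frac{107}{217} \approx -0.49309$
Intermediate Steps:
$h{\left(d \right)} = -2 + d$
$w = 15$ ($w = 3 \left(3 + \left(5 - 3\right)\right) = 3 \left(3 + 2\right) = 3 \cdot 5 = 15$)
$s = -217$ ($s = -273 + 56 = -217$)
$\frac{h{\left(4 \right)} + 7 w}{s} = \frac{\left(-2 + 4\right) + 7 \cdot 15}{-217} = \left(2 + 105\right) \left(- \frac{1}{217}\right) = 107 \left(- \frac{1}{217}\right) = - \frac{107}{217}$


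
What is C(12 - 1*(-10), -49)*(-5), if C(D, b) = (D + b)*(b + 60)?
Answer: 1485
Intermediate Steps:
C(D, b) = (60 + b)*(D + b) (C(D, b) = (D + b)*(60 + b) = (60 + b)*(D + b))
C(12 - 1*(-10), -49)*(-5) = ((-49)**2 + 60*(12 - 1*(-10)) + 60*(-49) + (12 - 1*(-10))*(-49))*(-5) = (2401 + 60*(12 + 10) - 2940 + (12 + 10)*(-49))*(-5) = (2401 + 60*22 - 2940 + 22*(-49))*(-5) = (2401 + 1320 - 2940 - 1078)*(-5) = -297*(-5) = 1485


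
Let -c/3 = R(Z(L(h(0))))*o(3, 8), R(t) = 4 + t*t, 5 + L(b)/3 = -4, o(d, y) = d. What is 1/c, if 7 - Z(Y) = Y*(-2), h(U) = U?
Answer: -1/19917 ≈ -5.0208e-5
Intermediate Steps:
L(b) = -27 (L(b) = -15 + 3*(-4) = -15 - 12 = -27)
Z(Y) = 7 + 2*Y (Z(Y) = 7 - Y*(-2) = 7 - (-2)*Y = 7 + 2*Y)
R(t) = 4 + t**2
c = -19917 (c = -3*(4 + (7 + 2*(-27))**2)*3 = -3*(4 + (7 - 54)**2)*3 = -3*(4 + (-47)**2)*3 = -3*(4 + 2209)*3 = -6639*3 = -3*6639 = -19917)
1/c = 1/(-19917) = -1/19917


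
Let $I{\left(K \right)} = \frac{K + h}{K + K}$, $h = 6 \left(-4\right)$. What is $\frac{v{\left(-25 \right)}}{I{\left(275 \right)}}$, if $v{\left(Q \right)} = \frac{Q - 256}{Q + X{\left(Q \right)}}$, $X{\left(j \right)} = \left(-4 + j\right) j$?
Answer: $- \frac{3091}{3514} \approx -0.87962$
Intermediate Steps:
$h = -24$
$I{\left(K \right)} = \frac{-24 + K}{2 K}$ ($I{\left(K \right)} = \frac{K - 24}{K + K} = \frac{-24 + K}{2 K}$)
$X{\left(j \right)} = j \left(-4 + j\right)$
$v{\left(Q \right)} = \frac{-256 + Q}{Q + Q \left(-4 + Q\right)}$ ($v{\left(Q \right)} = \frac{Q - 256}{Q + Q \left(-4 + Q\right)} = \frac{-256 + Q}{Q + Q \left(-4 + Q\right)}$)
$\frac{v{\left(-25 \right)}}{I{\left(275 \right)}} = \frac{\frac{1}{-25} \frac{1}{-3 - 25} \left(-256 - 25\right)}{\frac{1}{2} \cdot \frac{1}{275} \left(-24 + 275\right)} = \frac{\left(- \frac{1}{25}\right) \frac{1}{-28} \left(-281\right)}{\frac{1}{2} \cdot \frac{1}{275} \cdot 251} = \frac{\left(- \frac{1}{25}\right) \left(- \frac{1}{28}\right) \left(-281\right)}{\frac{251}{550}} = \left(- \frac{281}{700}\right) \frac{550}{251} = - \frac{3091}{3514}$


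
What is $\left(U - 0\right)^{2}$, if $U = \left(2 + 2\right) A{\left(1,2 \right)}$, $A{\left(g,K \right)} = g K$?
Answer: $64$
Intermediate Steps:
$A{\left(g,K \right)} = K g$
$U = 8$ ($U = \left(2 + 2\right) 2 \cdot 1 = 4 \cdot 2 = 8$)
$\left(U - 0\right)^{2} = \left(8 - 0\right)^{2} = \left(8 + \left(-2 + 2\right)\right)^{2} = \left(8 + 0\right)^{2} = 8^{2} = 64$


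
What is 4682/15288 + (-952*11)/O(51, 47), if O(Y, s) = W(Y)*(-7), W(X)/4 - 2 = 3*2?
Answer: 179849/3822 ≈ 47.056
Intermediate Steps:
W(X) = 32 (W(X) = 8 + 4*(3*2) = 8 + 4*6 = 8 + 24 = 32)
O(Y, s) = -224 (O(Y, s) = 32*(-7) = -224)
4682/15288 + (-952*11)/O(51, 47) = 4682/15288 - 952*11/(-224) = 4682*(1/15288) - 10472*(-1/224) = 2341/7644 + 187/4 = 179849/3822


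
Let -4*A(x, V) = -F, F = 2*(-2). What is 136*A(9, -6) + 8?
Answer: -128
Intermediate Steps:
F = -4
A(x, V) = -1 (A(x, V) = -(-1)*(-4)/4 = -¼*4 = -1)
136*A(9, -6) + 8 = 136*(-1) + 8 = -136 + 8 = -128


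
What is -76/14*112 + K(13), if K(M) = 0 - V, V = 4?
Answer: -612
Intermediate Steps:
K(M) = -4 (K(M) = 0 - 1*4 = 0 - 4 = -4)
-76/14*112 + K(13) = -76/14*112 - 4 = -76*1/14*112 - 4 = -38/7*112 - 4 = -608 - 4 = -612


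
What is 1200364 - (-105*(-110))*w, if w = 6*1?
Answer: 1131064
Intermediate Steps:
w = 6
1200364 - (-105*(-110))*w = 1200364 - (-105*(-110))*6 = 1200364 - 11550*6 = 1200364 - 1*69300 = 1200364 - 69300 = 1131064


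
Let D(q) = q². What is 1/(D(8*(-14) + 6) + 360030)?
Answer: 1/371266 ≈ 2.6935e-6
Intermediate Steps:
1/(D(8*(-14) + 6) + 360030) = 1/((8*(-14) + 6)² + 360030) = 1/((-112 + 6)² + 360030) = 1/((-106)² + 360030) = 1/(11236 + 360030) = 1/371266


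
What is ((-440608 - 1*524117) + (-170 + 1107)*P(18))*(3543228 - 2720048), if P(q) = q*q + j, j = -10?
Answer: -551947952260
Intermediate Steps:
P(q) = -10 + q² (P(q) = q*q - 10 = q² - 10 = -10 + q²)
((-440608 - 1*524117) + (-170 + 1107)*P(18))*(3543228 - 2720048) = ((-440608 - 1*524117) + (-170 + 1107)*(-10 + 18²))*(3543228 - 2720048) = ((-440608 - 524117) + 937*(-10 + 324))*823180 = (-964725 + 937*314)*823180 = (-964725 + 294218)*823180 = -670507*823180 = -551947952260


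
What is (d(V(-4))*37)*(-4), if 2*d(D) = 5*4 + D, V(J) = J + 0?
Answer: -1184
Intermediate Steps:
V(J) = J
d(D) = 10 + D/2 (d(D) = (5*4 + D)/2 = (20 + D)/2 = 10 + D/2)
(d(V(-4))*37)*(-4) = ((10 + (½)*(-4))*37)*(-4) = ((10 - 2)*37)*(-4) = (8*37)*(-4) = 296*(-4) = -1184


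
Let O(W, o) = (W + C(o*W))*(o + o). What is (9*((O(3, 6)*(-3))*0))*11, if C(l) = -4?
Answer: 0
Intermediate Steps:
O(W, o) = 2*o*(-4 + W) (O(W, o) = (W - 4)*(o + o) = (-4 + W)*(2*o) = 2*o*(-4 + W))
(9*((O(3, 6)*(-3))*0))*11 = (9*(((2*6*(-4 + 3))*(-3))*0))*11 = (9*(((2*6*(-1))*(-3))*0))*11 = (9*(-12*(-3)*0))*11 = (9*(36*0))*11 = (9*0)*11 = 0*11 = 0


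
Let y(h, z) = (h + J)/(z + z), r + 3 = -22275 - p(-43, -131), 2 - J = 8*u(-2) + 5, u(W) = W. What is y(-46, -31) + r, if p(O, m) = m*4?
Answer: -1348715/62 ≈ -21753.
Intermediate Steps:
J = 13 (J = 2 - (8*(-2) + 5) = 2 - (-16 + 5) = 2 - 1*(-11) = 2 + 11 = 13)
p(O, m) = 4*m
r = -21754 (r = -3 + (-22275 - 4*(-131)) = -3 + (-22275 - 1*(-524)) = -3 + (-22275 + 524) = -3 - 21751 = -21754)
y(h, z) = (13 + h)/(2*z) (y(h, z) = (h + 13)/(z + z) = (13 + h)/((2*z)) = (13 + h)*(1/(2*z)) = (13 + h)/(2*z))
y(-46, -31) + r = (1/2)*(13 - 46)/(-31) - 21754 = (1/2)*(-1/31)*(-33) - 21754 = 33/62 - 21754 = -1348715/62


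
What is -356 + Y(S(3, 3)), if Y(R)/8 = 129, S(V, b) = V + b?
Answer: 676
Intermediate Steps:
Y(R) = 1032 (Y(R) = 8*129 = 1032)
-356 + Y(S(3, 3)) = -356 + 1032 = 676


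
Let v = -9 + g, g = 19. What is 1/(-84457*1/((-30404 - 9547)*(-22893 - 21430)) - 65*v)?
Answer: -1770748173/1150986396907 ≈ -0.0015385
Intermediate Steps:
v = 10 (v = -9 + 19 = 10)
1/(-84457*1/((-30404 - 9547)*(-22893 - 21430)) - 65*v) = 1/(-84457*1/((-30404 - 9547)*(-22893 - 21430)) - 65*10) = 1/(-84457/((-39951*(-44323))) - 650) = 1/(-84457/1770748173 - 650) = 1/(-1150986396907/1770748173) = -1770748173/1150986396907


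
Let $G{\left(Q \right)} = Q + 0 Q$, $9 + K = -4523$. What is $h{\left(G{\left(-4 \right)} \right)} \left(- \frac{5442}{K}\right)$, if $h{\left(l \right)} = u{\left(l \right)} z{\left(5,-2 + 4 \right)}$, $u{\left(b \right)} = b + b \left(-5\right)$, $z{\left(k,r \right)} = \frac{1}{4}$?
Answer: $\frac{5442}{1133} \approx 4.8032$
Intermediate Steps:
$z{\left(k,r \right)} = \frac{1}{4}$
$K = -4532$ ($K = -9 - 4523 = -4532$)
$u{\left(b \right)} = - 4 b$ ($u{\left(b \right)} = b - 5 b = - 4 b$)
$G{\left(Q \right)} = Q$ ($G{\left(Q \right)} = Q + 0 = Q$)
$h{\left(l \right)} = - l$ ($h{\left(l \right)} = - 4 l \frac{1}{4} = - l$)
$h{\left(G{\left(-4 \right)} \right)} \left(- \frac{5442}{K}\right) = \left(-1\right) \left(-4\right) \left(- \frac{5442}{-4532}\right) = 4 \left(\left(-5442\right) \left(- \frac{1}{4532}\right)\right) = 4 \cdot \frac{2721}{2266} = \frac{5442}{1133}$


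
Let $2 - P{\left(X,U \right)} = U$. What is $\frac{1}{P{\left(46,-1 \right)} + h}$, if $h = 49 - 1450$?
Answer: $- \frac{1}{1398} \approx -0.00071531$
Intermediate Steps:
$P{\left(X,U \right)} = 2 - U$
$h = -1401$ ($h = 49 - 1450 = -1401$)
$\frac{1}{P{\left(46,-1 \right)} + h} = \frac{1}{\left(2 - -1\right) - 1401} = \frac{1}{\left(2 + 1\right) - 1401} = \frac{1}{3 - 1401} = \frac{1}{-1398} = - \frac{1}{1398}$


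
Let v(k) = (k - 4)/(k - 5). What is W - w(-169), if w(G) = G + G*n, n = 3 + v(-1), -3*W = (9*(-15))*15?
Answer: 8951/6 ≈ 1491.8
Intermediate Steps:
v(k) = (-4 + k)/(-5 + k)
W = 675 (W = -9*(-15)*15/3 = -(-45)*15 = -1/3*(-2025) = 675)
n = 23/6 (n = 3 + (-4 - 1)/(-5 - 1) = 3 - 5/(-6) = 3 - 1/6*(-5) = 3 + 5/6 = 23/6 ≈ 3.8333)
w(G) = 29*G/6 (w(G) = G + G*(23/6) = G + 23*G/6 = 29*G/6)
W - w(-169) = 675 - 29*(-169)/6 = 675 - 1*(-4901/6) = 675 + 4901/6 = 8951/6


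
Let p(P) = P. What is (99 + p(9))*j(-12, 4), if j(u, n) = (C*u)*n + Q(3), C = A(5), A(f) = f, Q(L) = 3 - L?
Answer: -25920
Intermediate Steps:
C = 5
j(u, n) = 5*n*u (j(u, n) = (5*u)*n + (3 - 1*3) = 5*n*u + (3 - 3) = 5*n*u + 0 = 5*n*u)
(99 + p(9))*j(-12, 4) = (99 + 9)*(5*4*(-12)) = 108*(-240) = -25920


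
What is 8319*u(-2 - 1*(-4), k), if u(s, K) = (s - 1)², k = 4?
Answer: 8319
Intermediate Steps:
u(s, K) = (-1 + s)²
8319*u(-2 - 1*(-4), k) = 8319*(-1 + (-2 - 1*(-4)))² = 8319*(-1 + (-2 + 4))² = 8319*(-1 + 2)² = 8319*1² = 8319*1 = 8319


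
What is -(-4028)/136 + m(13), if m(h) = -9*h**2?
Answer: -50707/34 ≈ -1491.4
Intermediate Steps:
-(-4028)/136 + m(13) = -(-4028)/136 - 9*13**2 = -(-4028)/136 - 9*169 = -53*(-19/34) - 1521 = 1007/34 - 1521 = -50707/34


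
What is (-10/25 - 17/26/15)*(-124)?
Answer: 10726/195 ≈ 55.005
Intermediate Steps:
(-10/25 - 17/26/15)*(-124) = (-10*1/25 - 17*1/26*(1/15))*(-124) = (-⅖ - 17/26*1/15)*(-124) = (-⅖ - 17/390)*(-124) = -173/390*(-124) = 10726/195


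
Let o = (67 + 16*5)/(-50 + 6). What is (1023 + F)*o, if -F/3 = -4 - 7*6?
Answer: -170667/44 ≈ -3878.8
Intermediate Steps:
F = 138 (F = -3*(-4 - 7*6) = -3*(-4 - 42) = -3*(-46) = 138)
o = -147/44 (o = (67 + 80)/(-44) = 147*(-1/44) = -147/44 ≈ -3.3409)
(1023 + F)*o = (1023 + 138)*(-147/44) = 1161*(-147/44) = -170667/44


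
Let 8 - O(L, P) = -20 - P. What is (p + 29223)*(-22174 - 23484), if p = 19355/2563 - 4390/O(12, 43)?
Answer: -242348993736012/181973 ≈ -1.3318e+9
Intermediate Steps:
O(L, P) = 28 + P (O(L, P) = 8 - (-20 - P) = 8 + (20 + P) = 28 + P)
p = -9877365/181973 (p = 19355/2563 - 4390/(28 + 43) = 19355*(1/2563) - 4390/71 = 19355/2563 - 4390*1/71 = 19355/2563 - 4390/71 = -9877365/181973 ≈ -54.279)
(p + 29223)*(-22174 - 23484) = (-9877365/181973 + 29223)*(-22174 - 23484) = (5307919614/181973)*(-45658) = -242348993736012/181973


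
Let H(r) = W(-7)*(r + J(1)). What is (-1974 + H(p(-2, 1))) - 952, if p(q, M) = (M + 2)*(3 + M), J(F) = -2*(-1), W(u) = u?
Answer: -3024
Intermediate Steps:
J(F) = 2
p(q, M) = (2 + M)*(3 + M)
H(r) = -14 - 7*r (H(r) = -7*(r + 2) = -7*(2 + r) = -14 - 7*r)
(-1974 + H(p(-2, 1))) - 952 = (-1974 + (-14 - 7*(6 + 1² + 5*1))) - 952 = (-1974 + (-14 - 7*(6 + 1 + 5))) - 952 = (-1974 + (-14 - 7*12)) - 952 = (-1974 + (-14 - 84)) - 952 = (-1974 - 98) - 952 = -2072 - 952 = -3024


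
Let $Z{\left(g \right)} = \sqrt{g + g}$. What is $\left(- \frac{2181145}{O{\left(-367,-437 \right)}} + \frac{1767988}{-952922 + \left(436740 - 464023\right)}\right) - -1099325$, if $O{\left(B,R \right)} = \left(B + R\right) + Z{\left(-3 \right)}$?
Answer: $\frac{116379795159622619}{105604346085} + \frac{2181145 i \sqrt{6}}{646422} \approx 1.102 \cdot 10^{6} + 8.265 i$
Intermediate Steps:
$Z{\left(g \right)} = \sqrt{2} \sqrt{g}$ ($Z{\left(g \right)} = \sqrt{2 g} = \sqrt{2} \sqrt{g}$)
$O{\left(B,R \right)} = B + R + i \sqrt{6}$ ($O{\left(B,R \right)} = \left(B + R\right) + \sqrt{2} \sqrt{-3} = \left(B + R\right) + \sqrt{2} i \sqrt{3} = \left(B + R\right) + i \sqrt{6} = B + R + i \sqrt{6}$)
$\left(- \frac{2181145}{O{\left(-367,-437 \right)}} + \frac{1767988}{-952922 + \left(436740 - 464023\right)}\right) - -1099325 = \left(- \frac{2181145}{-367 - 437 + i \sqrt{6}} + \frac{1767988}{-952922 + \left(436740 - 464023\right)}\right) - -1099325 = \left(- \frac{2181145}{-804 + i \sqrt{6}} + \frac{1767988}{-952922 + \left(436740 - 464023\right)}\right) + 1099325 = \left(- \frac{2181145}{-804 + i \sqrt{6}} + \frac{1767988}{-952922 - 27283}\right) + 1099325 = \left(- \frac{2181145}{-804 + i \sqrt{6}} + \frac{1767988}{-980205}\right) + 1099325 = \left(- \frac{2181145}{-804 + i \sqrt{6}} + 1767988 \left(- \frac{1}{980205}\right)\right) + 1099325 = \left(- \frac{2181145}{-804 + i \sqrt{6}} - \frac{1767988}{980205}\right) + 1099325 = \left(- \frac{1767988}{980205} - \frac{2181145}{-804 + i \sqrt{6}}\right) + 1099325 = \frac{1077562093637}{980205} - \frac{2181145}{-804 + i \sqrt{6}}$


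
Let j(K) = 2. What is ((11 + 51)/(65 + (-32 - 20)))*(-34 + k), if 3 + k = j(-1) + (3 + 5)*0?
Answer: -2170/13 ≈ -166.92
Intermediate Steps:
k = -1 (k = -3 + (2 + (3 + 5)*0) = -3 + (2 + 8*0) = -3 + (2 + 0) = -3 + 2 = -1)
((11 + 51)/(65 + (-32 - 20)))*(-34 + k) = ((11 + 51)/(65 + (-32 - 20)))*(-34 - 1) = (62/(65 - 52))*(-35) = (62/13)*(-35) = -2170/13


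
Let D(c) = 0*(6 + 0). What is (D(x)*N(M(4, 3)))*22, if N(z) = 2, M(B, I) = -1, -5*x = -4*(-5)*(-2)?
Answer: 0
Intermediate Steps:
x = 8 (x = -(-4*(-5))*(-2)/5 = -4*(-2) = -1/5*(-40) = 8)
D(c) = 0 (D(c) = 0*6 = 0)
(D(x)*N(M(4, 3)))*22 = (0*2)*22 = 0*22 = 0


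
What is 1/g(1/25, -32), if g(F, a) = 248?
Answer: 1/248 ≈ 0.0040323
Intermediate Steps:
1/g(1/25, -32) = 1/248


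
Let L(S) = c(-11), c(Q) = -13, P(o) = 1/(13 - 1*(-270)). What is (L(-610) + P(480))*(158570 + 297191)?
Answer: -1676288958/283 ≈ -5.9233e+6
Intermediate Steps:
P(o) = 1/283 (P(o) = 1/(13 + 270) = 1/283)
L(S) = -13
(L(-610) + P(480))*(158570 + 297191) = (-13 + 1/283)*(158570 + 297191) = -3678/283*455761 = -1676288958/283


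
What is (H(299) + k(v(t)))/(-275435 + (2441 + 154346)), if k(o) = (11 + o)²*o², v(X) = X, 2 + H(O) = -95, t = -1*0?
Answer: 97/118648 ≈ 0.00081754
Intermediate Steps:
t = 0
H(O) = -97 (H(O) = -2 - 95 = -97)
k(o) = o²*(11 + o)²
(H(299) + k(v(t)))/(-275435 + (2441 + 154346)) = (-97 + 0²*(11 + 0)²)/(-275435 + (2441 + 154346)) = (-97 + 0*11²)/(-275435 + 156787) = (-97 + 0*121)/(-118648) = (-97 + 0)*(-1/118648) = -97*(-1/118648) = 97/118648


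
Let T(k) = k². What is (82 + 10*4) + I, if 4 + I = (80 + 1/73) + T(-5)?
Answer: 16280/73 ≈ 223.01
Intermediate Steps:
I = 7374/73 (I = -4 + ((80 + 1/73) + (-5)²) = -4 + ((80 + 1/73) + 25) = -4 + (5841/73 + 25) = -4 + 7666/73 = 7374/73 ≈ 101.01)
(82 + 10*4) + I = (82 + 10*4) + 7374/73 = (82 + 40) + 7374/73 = 122 + 7374/73 = 16280/73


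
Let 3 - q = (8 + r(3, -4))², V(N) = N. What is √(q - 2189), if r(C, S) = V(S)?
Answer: I*√2202 ≈ 46.925*I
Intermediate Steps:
r(C, S) = S
q = -13 (q = 3 - (8 - 4)² = 3 - 1*4² = 3 - 1*16 = 3 - 16 = -13)
√(q - 2189) = √(-13 - 2189) = √(-2202) = I*√2202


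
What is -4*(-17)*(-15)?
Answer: -1020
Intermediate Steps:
-4*(-17)*(-15) = 68*(-15) = -1020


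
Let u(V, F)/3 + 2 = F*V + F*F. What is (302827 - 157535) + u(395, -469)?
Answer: 249404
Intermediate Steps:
u(V, F) = -6 + 3*F**2 + 3*F*V (u(V, F) = -6 + 3*(F*V + F*F) = -6 + 3*(F*V + F**2) = -6 + 3*(F**2 + F*V) = -6 + (3*F**2 + 3*F*V) = -6 + 3*F**2 + 3*F*V)
(302827 - 157535) + u(395, -469) = (302827 - 157535) + (-6 + 3*(-469)**2 + 3*(-469)*395) = 145292 + (-6 + 3*219961 - 555765) = 145292 + (-6 + 659883 - 555765) = 145292 + 104112 = 249404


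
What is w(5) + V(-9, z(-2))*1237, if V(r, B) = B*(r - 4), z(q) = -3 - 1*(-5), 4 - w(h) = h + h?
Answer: -32168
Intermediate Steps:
w(h) = 4 - 2*h (w(h) = 4 - (h + h) = 4 - 2*h)
z(q) = 2 (z(q) = -3 + 5 = 2)
V(r, B) = B*(-4 + r)
w(5) + V(-9, z(-2))*1237 = (4 - 2*5) + (2*(-4 - 9))*1237 = (4 - 10) + (2*(-13))*1237 = -6 - 26*1237 = -6 - 32162 = -32168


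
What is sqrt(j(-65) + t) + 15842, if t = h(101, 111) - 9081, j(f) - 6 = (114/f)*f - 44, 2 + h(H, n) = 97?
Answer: 15842 + 9*I*sqrt(110) ≈ 15842.0 + 94.393*I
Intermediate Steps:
h(H, n) = 95 (h(H, n) = -2 + 97 = 95)
j(f) = 76 (j(f) = 6 + ((114/f)*f - 44) = 6 + (114 - 44) = 6 + 70 = 76)
t = -8986 (t = 95 - 9081 = -8986)
sqrt(j(-65) + t) + 15842 = sqrt(76 - 8986) + 15842 = sqrt(-8910) + 15842 = 9*I*sqrt(110) + 15842 = 15842 + 9*I*sqrt(110)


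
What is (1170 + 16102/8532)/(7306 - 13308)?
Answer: -4999271/25604532 ≈ -0.19525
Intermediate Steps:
(1170 + 16102/8532)/(7306 - 13308) = (1170 + 16102*(1/8532))/(-6002) = (1170 + 8051/4266)*(-1/6002) = (4999271/4266)*(-1/6002) = -4999271/25604532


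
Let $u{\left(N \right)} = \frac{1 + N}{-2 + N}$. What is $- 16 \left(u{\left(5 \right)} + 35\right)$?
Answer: $-592$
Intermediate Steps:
$u{\left(N \right)} = \frac{1 + N}{-2 + N}$
$- 16 \left(u{\left(5 \right)} + 35\right) = - 16 \left(\frac{1 + 5}{-2 + 5} + 35\right) = - 16 \left(\frac{1}{3} \cdot 6 + 35\right) = - 16 \left(2 + 35\right) = \left(-16\right) 37 = -592$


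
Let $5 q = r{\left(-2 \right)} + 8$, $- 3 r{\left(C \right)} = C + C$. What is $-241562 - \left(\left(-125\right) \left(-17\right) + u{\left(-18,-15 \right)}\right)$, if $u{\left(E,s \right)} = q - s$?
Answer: $- \frac{3655558}{15} \approx -2.437 \cdot 10^{5}$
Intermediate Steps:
$r{\left(C \right)} = - \frac{2 C}{3}$ ($r{\left(C \right)} = - \frac{C + C}{3} = - \frac{2 C}{3}$)
$q = \frac{28}{15}$ ($q = \frac{\left(- \frac{2}{3}\right) \left(-2\right) + 8}{5} = \frac{\frac{4}{3} + 8}{5} = \frac{1}{5} \cdot \frac{28}{3} = \frac{28}{15} \approx 1.8667$)
$u{\left(E,s \right)} = \frac{28}{15} - s$
$-241562 - \left(\left(-125\right) \left(-17\right) + u{\left(-18,-15 \right)}\right) = -241562 - \left(\left(-125\right) \left(-17\right) + \left(\frac{28}{15} - -15\right)\right) = -241562 - \left(2125 + \left(\frac{28}{15} + 15\right)\right) = -241562 - \left(2125 + \frac{253}{15}\right) = -241562 - \frac{32128}{15} = - \frac{3655558}{15}$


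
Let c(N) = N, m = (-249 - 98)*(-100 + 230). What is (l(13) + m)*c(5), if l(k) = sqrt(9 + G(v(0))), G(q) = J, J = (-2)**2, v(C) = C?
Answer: -225550 + 5*sqrt(13) ≈ -2.2553e+5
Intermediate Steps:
m = -45110 (m = -347*130 = -45110)
J = 4
G(q) = 4
l(k) = sqrt(13) (l(k) = sqrt(9 + 4) = sqrt(13))
(l(13) + m)*c(5) = (sqrt(13) - 45110)*5 = (-45110 + sqrt(13))*5 = -225550 + 5*sqrt(13)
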